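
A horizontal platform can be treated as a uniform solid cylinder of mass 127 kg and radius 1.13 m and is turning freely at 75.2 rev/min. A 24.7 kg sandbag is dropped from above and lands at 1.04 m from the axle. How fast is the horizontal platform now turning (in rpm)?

ω_f ≈ 56.6 rpm

The added mass arrives with no angular momentum about the axle, and any external torque about the axle is negligible, so the system's angular momentum is conserved.
I_p = ½(127)(1.13)² = 81.08 kg·m².
Added inertia Σmr² = (24.7)(1.04)² = 26.72 kg·m²; I_f = 81.08 + 26.72 = 107.8 kg·m².
ω_f = I_p ω_i / I_f = (81.08)(75.2) / 107.8 = 56.56 rpm.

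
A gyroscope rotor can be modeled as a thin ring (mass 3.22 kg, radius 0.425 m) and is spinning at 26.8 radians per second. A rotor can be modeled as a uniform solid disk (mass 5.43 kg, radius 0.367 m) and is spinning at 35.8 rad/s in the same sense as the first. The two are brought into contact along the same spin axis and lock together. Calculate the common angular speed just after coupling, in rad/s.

|ω_f| ≈ 30.3 rad/s

No external torque acts about the common axis, so total angular momentum is conserved.
Moments of inertia: I_A = (3.22)(0.425)² = 0.5816 kg·m²; I_B = ½(5.43)(0.367)² = 0.3657 kg·m².
Taking A's sense as positive: L = (0.5816)(26.8) + (0.3657)(35.8) = 28.68 kg·m²·rad/s.
Combined I = 0.5816 + 0.3657 = 0.9473 kg·m².
ω_f = L / I = 28.68 / 0.9473 = 30.27 rad/s.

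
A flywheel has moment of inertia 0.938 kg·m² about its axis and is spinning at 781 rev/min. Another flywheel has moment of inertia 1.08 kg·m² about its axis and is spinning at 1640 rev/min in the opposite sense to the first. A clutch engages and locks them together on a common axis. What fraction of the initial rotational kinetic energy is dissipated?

The coupling torques are internal; angular momentum about the shared axis is conserved.
Taking A's sense as positive: L = (0.9380)(781) − (1.080)(1640) = -1039 kg·m²·rpm.
Combined I = 0.9380 + 1.080 = 2.018 kg·m².
ω_f = L / I = -1039 / 2.018 = -514.7 rpm.
KE_i = ½ΣIω² = 19060 J; KE_f = ½(2.018)(53.90)² = 2931 J.
Fraction dissipated = (KE_i − KE_f)/KE_i = 0.8463.

fraction ≈ 0.846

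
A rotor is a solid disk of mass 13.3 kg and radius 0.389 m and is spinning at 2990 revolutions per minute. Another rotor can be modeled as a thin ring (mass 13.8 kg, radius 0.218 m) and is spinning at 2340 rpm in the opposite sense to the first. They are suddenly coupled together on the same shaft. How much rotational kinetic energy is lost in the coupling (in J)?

No external torque acts about the common axis, so total angular momentum is conserved.
Moments of inertia: I_A = ½(13.3)(0.389)² = 1.006 kg·m²; I_B = (13.8)(0.218)² = 0.6558 kg·m².
Taking A's sense as positive: L = (1.006)(2990) − (0.6558)(2340) = 1474 kg·m²·rpm.
Combined I = 1.006 + 0.6558 = 1.662 kg·m².
ω_f = L / I = 1474 / 1.662 = 886.9 rpm.
KE_i = ½ΣIω² = 69020 J; KE_f = ½(1.662)(92.88)² = 7169 J.

ΔKE lost ≈ 61800 J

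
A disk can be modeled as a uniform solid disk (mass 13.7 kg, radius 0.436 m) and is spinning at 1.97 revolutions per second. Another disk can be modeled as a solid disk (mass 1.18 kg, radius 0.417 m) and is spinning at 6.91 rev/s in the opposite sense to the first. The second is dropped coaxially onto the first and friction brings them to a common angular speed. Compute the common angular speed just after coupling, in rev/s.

The coupling torques are internal; angular momentum about the shared axis is conserved.
Moments of inertia: I_A = ½(13.7)(0.436)² = 1.302 kg·m²; I_B = ½(1.18)(0.417)² = 0.1026 kg·m².
Taking A's sense as positive: L = (1.302)(1.97) − (0.1026)(6.91) = 1.856 kg·m²·rev/s.
Combined I = 1.302 + 0.1026 = 1.405 kg·m².
ω_f = L / I = 1.856 / 1.405 = 1.321 rev/s.

|ω_f| ≈ 1.32 rev/s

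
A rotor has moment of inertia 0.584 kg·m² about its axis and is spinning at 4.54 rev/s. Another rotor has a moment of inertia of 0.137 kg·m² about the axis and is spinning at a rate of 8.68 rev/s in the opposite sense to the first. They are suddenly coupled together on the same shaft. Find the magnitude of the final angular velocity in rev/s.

|ω_f| ≈ 2.03 rev/s

No external torque acts about the common axis, so total angular momentum is conserved.
Taking A's sense as positive: L = (0.5840)(4.54) − (0.1370)(8.68) = 1.462 kg·m²·rev/s.
Combined I = 0.5840 + 0.1370 = 0.7210 kg·m².
ω_f = L / I = 1.462 / 0.7210 = 2.028 rev/s.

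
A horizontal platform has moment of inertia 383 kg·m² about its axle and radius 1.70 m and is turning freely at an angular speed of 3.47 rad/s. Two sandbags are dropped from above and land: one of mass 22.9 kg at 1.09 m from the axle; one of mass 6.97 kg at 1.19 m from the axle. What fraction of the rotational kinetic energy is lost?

The added mass arrives with no angular momentum about the axle, and any external torque about the axle is negligible, so the system's angular momentum is conserved.
Added inertia Σmr² = (22.9)(1.09)² + (6.97)(1.19)² = 37.08 kg·m²; I_f = 383.0 + 37.08 = 420.1 kg·m².
ω_f = I_p ω_i / I_f = (383.0)(3.47) / 420.1 = 3.164 rad/s.
KE_i = ½(383.0)(3.470 rad/s)² = 2306 J; KE_f = ½(420.1)(3.164)² = 2102 J.
Fraction lost = 0.08826.

fraction ≈ 0.0883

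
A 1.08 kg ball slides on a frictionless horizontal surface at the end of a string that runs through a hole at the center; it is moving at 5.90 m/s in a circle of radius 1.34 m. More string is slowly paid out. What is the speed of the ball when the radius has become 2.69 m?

v₂ ≈ 2.94 m/s

Central (radial) force ⇒ zero torque about the center ⇒ m v r is constant.
v₂ = v₁ r₁ / r₂ = (5.90)(1.34) / (2.69) = 2.939 m/s.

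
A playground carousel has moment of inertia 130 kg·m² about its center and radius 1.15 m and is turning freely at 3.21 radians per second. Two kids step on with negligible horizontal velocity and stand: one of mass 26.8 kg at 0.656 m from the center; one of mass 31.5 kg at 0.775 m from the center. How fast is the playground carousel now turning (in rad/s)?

No external torque acts about the center; L_before = L_after.
Added inertia Σmr² = (26.8)(0.656)² + (31.5)(0.775)² = 30.45 kg·m²; I_f = 130.0 + 30.45 = 160.5 kg·m².
ω_f = I_p ω_i / I_f = (130.0)(3.21) / 160.5 = 2.601 rad/s.

ω_f ≈ 2.60 rad/s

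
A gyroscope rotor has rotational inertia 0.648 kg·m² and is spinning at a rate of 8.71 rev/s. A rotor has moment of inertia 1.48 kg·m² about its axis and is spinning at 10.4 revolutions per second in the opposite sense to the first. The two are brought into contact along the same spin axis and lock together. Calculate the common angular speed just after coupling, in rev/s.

|ω_f| ≈ 4.58 rev/s

No external torque acts about the common axis, so total angular momentum is conserved.
Taking A's sense as positive: L = (0.6480)(8.71) − (1.480)(10.4) = -9.748 kg·m²·rev/s.
Combined I = 0.6480 + 1.480 = 2.128 kg·m².
ω_f = L / I = -9.748 / 2.128 = -4.581 rev/s.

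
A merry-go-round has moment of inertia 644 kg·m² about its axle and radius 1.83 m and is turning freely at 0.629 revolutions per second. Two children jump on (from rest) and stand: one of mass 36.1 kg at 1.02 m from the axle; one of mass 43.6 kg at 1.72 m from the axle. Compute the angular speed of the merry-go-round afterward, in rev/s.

ω_f ≈ 0.500 rev/s

No external torque acts about the axle; L_before = L_after.
Added inertia Σmr² = (36.1)(1.02)² + (43.6)(1.72)² = 166.5 kg·m²; I_f = 644.0 + 166.5 = 810.5 kg·m².
ω_f = I_p ω_i / I_f = (644.0)(0.629) / 810.5 = 0.4998 rev/s.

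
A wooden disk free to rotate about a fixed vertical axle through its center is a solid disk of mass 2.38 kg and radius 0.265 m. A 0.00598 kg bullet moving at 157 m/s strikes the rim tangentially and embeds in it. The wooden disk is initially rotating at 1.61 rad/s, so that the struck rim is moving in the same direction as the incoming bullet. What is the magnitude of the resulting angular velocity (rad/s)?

The axle reaction passes through the axle and exerts no torque about it; angular momentum about the axle is conserved through the impact.
I_p = ½(2.38)(0.265)² = 0.08357 kg·m². Taking the sense of the bullet's angular momentum as positive, L_{bullet} = m v R = (0.00598)(157)(0.265) = 0.2488 kg·m²/s.
L_i = +I_p ω_p + m v R = +(0.08357)(1.61) + 0.2488 = 0.3833 kg·m²/s.
After sticking, I_f = I_p + m R² = 0.08357 + (0.00598)(0.265)² = 0.08399 kg·m².
ω_f = L_i / I_f = 0.3833 / 0.08399 = 4.564 rad/s.

|ω_f| ≈ 4.56 rad/s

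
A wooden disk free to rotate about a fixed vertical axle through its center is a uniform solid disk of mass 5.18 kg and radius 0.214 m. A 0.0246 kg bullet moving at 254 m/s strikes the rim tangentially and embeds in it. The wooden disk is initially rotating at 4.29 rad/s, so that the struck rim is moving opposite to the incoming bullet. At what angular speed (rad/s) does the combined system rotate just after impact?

|ω_f| ≈ 6.92 rad/s

The axle reaction passes through the axle and exerts no torque about it; angular momentum about the axle is conserved through the impact.
I_p = ½(5.18)(0.214)² = 0.1186 kg·m². Taking the sense of the bullet's angular momentum as positive, L_{bullet} = m v R = (0.0246)(254)(0.214) = 1.337 kg·m²/s.
L_i = −I_p ω_p + m v R = −(0.1186)(4.29) + 1.337 = 0.8283 kg·m²/s.
After sticking, I_f = I_p + m R² = 0.1186 + (0.0246)(0.214)² = 0.1197 kg·m².
ω_f = L_i / I_f = 0.8283 / 0.1197 = 6.918 rad/s.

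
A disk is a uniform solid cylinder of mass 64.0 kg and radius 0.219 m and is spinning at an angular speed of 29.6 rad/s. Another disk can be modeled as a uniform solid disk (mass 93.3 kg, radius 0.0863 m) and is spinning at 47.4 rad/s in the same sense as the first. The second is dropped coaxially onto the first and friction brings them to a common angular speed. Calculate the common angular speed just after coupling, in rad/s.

|ω_f| ≈ 32.9 rad/s

No external torque acts about the common axis, so total angular momentum is conserved.
Moments of inertia: I_A = ½(64.0)(0.219)² = 1.535 kg·m²; I_B = ½(93.3)(0.0863)² = 0.3474 kg·m².
Taking A's sense as positive: L = (1.535)(29.6) + (0.3474)(47.4) = 61.90 kg·m²·rad/s.
Combined I = 1.535 + 0.3474 = 1.882 kg·m².
ω_f = L / I = 61.90 / 1.882 = 32.89 rad/s.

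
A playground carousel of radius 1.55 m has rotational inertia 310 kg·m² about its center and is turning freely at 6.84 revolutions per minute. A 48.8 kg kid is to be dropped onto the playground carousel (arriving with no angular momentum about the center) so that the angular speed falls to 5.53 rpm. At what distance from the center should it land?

No external torque acts about the center; L_before = L_after.
I_p ω_i = (I_p + m r²) ω_f ⇒ m r² = I_p(ω_i/ω_f − 1) = 310.0(6.84/5.53 − 1) = 73.44 kg·m².
r = √(73.44/48.8) = 1.227 m.

r ≈ 1.23 m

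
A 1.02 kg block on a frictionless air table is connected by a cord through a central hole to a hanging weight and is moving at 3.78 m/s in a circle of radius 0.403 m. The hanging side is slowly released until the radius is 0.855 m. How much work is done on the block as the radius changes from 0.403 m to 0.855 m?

W ≈ -5.67 J

Central (radial) force ⇒ zero torque about the center ⇒ m v r is constant.
v₂ = v₁ r₁ / r₂ = (3.78)(0.403) / (0.855) = 1.782 m/s.
W = ΔKE = ½m(v₂² − v₁²) = -5.668 J.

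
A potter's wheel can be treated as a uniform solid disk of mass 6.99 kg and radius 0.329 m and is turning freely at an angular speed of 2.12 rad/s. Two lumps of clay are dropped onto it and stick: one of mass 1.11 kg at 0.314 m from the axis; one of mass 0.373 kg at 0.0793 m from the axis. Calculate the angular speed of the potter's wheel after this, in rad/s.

ω_f ≈ 1.64 rad/s

The added mass arrives with no angular momentum about the axis, and any external torque about the axis is negligible, so the system's angular momentum is conserved.
I_p = ½(6.99)(0.329)² = 0.3783 kg·m².
Added inertia Σmr² = (1.11)(0.314)² + (0.373)(0.0793)² = 0.1118 kg·m²; I_f = 0.3783 + 0.1118 = 0.4901 kg·m².
ω_f = I_p ω_i / I_f = (0.3783)(2.12) / 0.4901 = 1.636 rad/s.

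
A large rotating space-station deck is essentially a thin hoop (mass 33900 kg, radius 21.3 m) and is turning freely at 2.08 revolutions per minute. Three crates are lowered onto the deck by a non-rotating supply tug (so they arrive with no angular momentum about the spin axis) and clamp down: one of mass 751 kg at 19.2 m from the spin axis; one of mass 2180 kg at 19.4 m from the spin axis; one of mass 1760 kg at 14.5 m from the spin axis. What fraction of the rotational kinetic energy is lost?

No external torque acts about the spin axis; L_before = L_after.
I_p = (33900)(21.3)² = 1.538e+07 kg·m².
Added inertia Σmr² = (751)(19.2)² + (2180)(19.4)² + (1760)(14.5)² = 1.467e+06 kg·m²; I_f = 1.538e+07 + 1.467e+06 = 1.685e+07 kg·m².
ω_f = I_p ω_i / I_f = (1.538e+07)(2.08) / 1.685e+07 = 1.899 rpm.
KE_i = ½(1.538e+07)(0.2178 rad/s)² = 3.648e+05 J; KE_f = ½(1.685e+07)(0.1988)² = 3.331e+05 J.
Fraction lost = 0.08710.

fraction ≈ 0.0871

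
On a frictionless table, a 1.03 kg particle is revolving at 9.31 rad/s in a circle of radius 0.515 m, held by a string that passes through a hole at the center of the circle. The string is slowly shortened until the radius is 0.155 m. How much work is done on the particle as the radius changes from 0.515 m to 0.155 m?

W ≈ 119 J

The constraining force is radial, so m r² ω about the center is conserved.
ω₂ = ω₁ (r₁/r₂)² = (9.31)(0.515/0.155)² = 102.8 rad/s.
W = ΔKE = ½m(v₂² − v₁²) = 118.9 J.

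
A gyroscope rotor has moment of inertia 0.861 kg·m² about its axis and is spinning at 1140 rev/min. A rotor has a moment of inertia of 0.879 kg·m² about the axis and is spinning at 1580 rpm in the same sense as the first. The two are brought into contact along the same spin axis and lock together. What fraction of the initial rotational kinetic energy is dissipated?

The coupling torques are internal; angular momentum about the shared axis is conserved.
Taking A's sense as positive: L = (0.8610)(1140) + (0.8790)(1580) = 2370 kg·m²·rpm.
Combined I = 0.8610 + 0.8790 = 1.740 kg·m².
ω_f = L / I = 2370 / 1.740 = 1362 rpm.
KE_i = ½ΣIω² = 18170 J; KE_f = ½(1.740)(142.7)² = 17710 J.
Fraction dissipated = (KE_i − KE_f)/KE_i = 0.02541.

fraction ≈ 0.0254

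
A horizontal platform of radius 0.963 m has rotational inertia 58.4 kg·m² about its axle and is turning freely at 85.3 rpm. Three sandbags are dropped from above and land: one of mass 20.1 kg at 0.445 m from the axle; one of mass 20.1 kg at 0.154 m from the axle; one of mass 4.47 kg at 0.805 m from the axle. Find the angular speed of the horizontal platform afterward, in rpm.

No external torque acts about the axle; L_before = L_after.
Added inertia Σmr² = (20.1)(0.445)² + (20.1)(0.154)² + (4.47)(0.805)² = 7.354 kg·m²; I_f = 58.40 + 7.354 = 65.75 kg·m².
ω_f = I_p ω_i / I_f = (58.40)(85.3) / 65.75 = 75.76 rpm.

ω_f ≈ 75.8 rpm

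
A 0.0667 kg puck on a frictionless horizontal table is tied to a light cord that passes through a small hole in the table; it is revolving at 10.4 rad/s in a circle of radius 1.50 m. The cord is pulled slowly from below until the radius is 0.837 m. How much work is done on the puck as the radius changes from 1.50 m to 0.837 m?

W ≈ 18.0 J

No torque about the axis ⇒ m r₁² ω₁ = m r₂² ω₂.
ω₂ = ω₁ (r₁/r₂)² = (10.4)(1.50/0.837)² = 33.40 rad/s.
W = ΔKE = ½m(v₂² − v₁²) = 17.95 J.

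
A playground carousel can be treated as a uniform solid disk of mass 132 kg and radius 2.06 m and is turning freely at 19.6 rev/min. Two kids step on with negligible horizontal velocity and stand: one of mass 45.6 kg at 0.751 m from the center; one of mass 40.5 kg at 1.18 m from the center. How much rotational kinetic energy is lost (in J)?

No external torque acts about the center; L_before = L_after.
I_p = ½(132)(2.06)² = 280.1 kg·m².
Added inertia Σmr² = (45.6)(0.751)² + (40.5)(1.18)² = 82.11 kg·m²; I_f = 280.1 + 82.11 = 362.2 kg·m².
ω_f = I_p ω_i / I_f = (280.1)(19.6) / 362.2 = 15.16 rpm.
KE_i = ½(280.1)(2.053 rad/s)² = 590.0 J; KE_f = ½(362.2)(1.587)² = 456.2 J.

energy lost ≈ 134 J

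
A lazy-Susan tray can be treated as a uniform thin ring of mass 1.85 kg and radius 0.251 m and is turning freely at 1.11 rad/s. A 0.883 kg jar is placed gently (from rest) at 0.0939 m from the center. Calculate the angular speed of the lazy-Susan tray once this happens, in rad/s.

ω_f ≈ 1.04 rad/s

The added mass arrives with no angular momentum about the center, and any external torque about the center is negligible, so the system's angular momentum is conserved.
I_p = (1.85)(0.251)² = 0.1166 kg·m².
Added inertia Σmr² = (0.883)(0.0939)² = 0.007786 kg·m²; I_f = 0.1166 + 0.007786 = 0.1243 kg·m².
ω_f = I_p ω_i / I_f = (0.1166)(1.11) / 0.1243 = 1.040 rad/s.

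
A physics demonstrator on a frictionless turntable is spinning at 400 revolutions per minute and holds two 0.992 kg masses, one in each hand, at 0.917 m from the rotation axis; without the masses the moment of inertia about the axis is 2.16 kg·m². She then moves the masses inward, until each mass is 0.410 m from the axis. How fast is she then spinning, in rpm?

With no external torque about the axis, L is conserved: I₁ω₁ = I₂ω₂.
I₁ = 2.16 + 2(0.992)(0.917)² = 3.828 kg·m²; I₂ = 2.16 + 2(0.992)(0.410)² = 2.494 kg·m².
ω₂ = I₁ω₁ / I₂ = (3.828)(400 rpm) / (2.494) = 614.1 rpm.

ω₂ ≈ 614 rpm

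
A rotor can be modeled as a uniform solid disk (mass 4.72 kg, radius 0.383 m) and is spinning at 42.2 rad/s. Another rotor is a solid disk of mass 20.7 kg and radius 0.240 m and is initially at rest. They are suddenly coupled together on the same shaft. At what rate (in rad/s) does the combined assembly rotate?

The coupling torques are internal; angular momentum about the shared axis is conserved.
Moments of inertia: I_A = ½(4.72)(0.383)² = 0.3462 kg·m²; I_B = ½(20.7)(0.240)² = 0.5962 kg·m².
Taking A's sense as positive: L = (0.3462)(42.2) = 14.61 kg·m²·rad/s.
Combined I = 0.3462 + 0.5962 = 0.9423 kg·m².
ω_f = L / I = 14.61 / 0.9423 = 15.50 rad/s.

|ω_f| ≈ 15.5 rad/s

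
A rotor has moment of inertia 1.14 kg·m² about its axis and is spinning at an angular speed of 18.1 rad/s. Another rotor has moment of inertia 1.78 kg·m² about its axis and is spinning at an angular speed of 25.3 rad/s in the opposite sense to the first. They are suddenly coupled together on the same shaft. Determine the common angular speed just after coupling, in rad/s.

|ω_f| ≈ 8.36 rad/s

The coupling torques are internal; angular momentum about the shared axis is conserved.
Taking A's sense as positive: L = (1.140)(18.1) − (1.780)(25.3) = -24.40 kg·m²·rad/s.
Combined I = 1.140 + 1.780 = 2.920 kg·m².
ω_f = L / I = -24.40 / 2.920 = -8.356 rad/s.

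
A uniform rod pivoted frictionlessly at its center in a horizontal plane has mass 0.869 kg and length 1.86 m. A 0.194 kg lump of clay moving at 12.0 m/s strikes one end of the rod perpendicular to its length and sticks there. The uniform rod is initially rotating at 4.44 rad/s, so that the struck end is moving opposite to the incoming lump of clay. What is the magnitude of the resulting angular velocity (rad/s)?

The axle reaction passes through the pivot and exerts no torque about it; angular momentum about the pivot is conserved through the impact.
I_p = (1/12)(0.869)(1.86)² = 0.2505 kg·m². Taking the sense of the lump of clay's angular momentum as positive, L_{lump} = m v R = (0.194)(12.0)(1.86/2) = 2.165 kg·m²/s.
L_i = −I_p ω_p + m v R = −(0.2505)(4.44) + 2.165 = 1.053 kg·m²/s.
After sticking, I_f = I_p + m R² = 0.2505 + (0.194)(1.86/2)² = 0.4183 kg·m².
ω_f = L_i / I_f = 1.053 / 0.4183 = 2.516 rad/s.

|ω_f| ≈ 2.52 rad/s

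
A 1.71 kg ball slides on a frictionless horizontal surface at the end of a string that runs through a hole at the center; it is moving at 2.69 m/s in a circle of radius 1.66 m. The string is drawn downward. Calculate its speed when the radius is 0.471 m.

v₂ ≈ 9.48 m/s

Central (radial) force ⇒ zero torque about the center ⇒ m v r is constant.
v₂ = v₁ r₁ / r₂ = (2.69)(1.66) / (0.471) = 9.481 m/s.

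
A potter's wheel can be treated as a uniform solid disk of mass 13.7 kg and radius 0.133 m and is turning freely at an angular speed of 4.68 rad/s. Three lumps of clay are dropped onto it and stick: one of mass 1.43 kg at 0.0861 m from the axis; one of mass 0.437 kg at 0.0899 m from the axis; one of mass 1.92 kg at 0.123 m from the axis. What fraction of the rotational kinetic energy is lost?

fraction ≈ 0.263

No external torque acts about the axis; L_before = L_after.
I_p = ½(13.7)(0.133)² = 0.1212 kg·m².
Added inertia Σmr² = (1.43)(0.0861)² + (0.437)(0.0899)² + (1.92)(0.123)² = 0.04318 kg·m²; I_f = 0.1212 + 0.04318 = 0.1644 kg·m².
ω_f = I_p ω_i / I_f = (0.1212)(4.68) / 0.1644 = 3.450 rad/s.
KE_i = ½(0.1212)(4.680 rad/s)² = 1.327 J; KE_f = ½(0.1644)(3.450)² = 0.9783 J.
Fraction lost = 0.2627.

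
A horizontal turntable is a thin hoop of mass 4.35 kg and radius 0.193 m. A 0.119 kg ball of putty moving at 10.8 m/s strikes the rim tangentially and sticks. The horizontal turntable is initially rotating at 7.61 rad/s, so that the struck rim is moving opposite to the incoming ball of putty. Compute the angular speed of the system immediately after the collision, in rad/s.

|ω_f| ≈ 5.92 rad/s

The axle reaction passes through the axle and exerts no torque about it; angular momentum about the axle is conserved through the impact.
I_p = (4.35)(0.193)² = 0.1620 kg·m². Taking the sense of the ball of putty's angular momentum as positive, L_{ball} = m v R = (0.119)(10.8)(0.193) = 0.2480 kg·m²/s.
L_i = −I_p ω_p + m v R = −(0.1620)(7.61) + 0.2480 = -0.9850 kg·m²/s.
After sticking, I_f = I_p + m R² = 0.1620 + (0.119)(0.193)² = 0.1665 kg·m².
ω_f = L_i / I_f = -0.9850 / 0.1665 = -5.917 rad/s.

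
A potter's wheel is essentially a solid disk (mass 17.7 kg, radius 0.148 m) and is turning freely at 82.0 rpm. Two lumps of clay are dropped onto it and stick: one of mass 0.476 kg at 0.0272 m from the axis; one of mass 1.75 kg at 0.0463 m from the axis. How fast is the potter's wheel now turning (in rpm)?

ω_f ≈ 80.3 rpm

The added mass arrives with no angular momentum about the axis, and any external torque about the axis is negligible, so the system's angular momentum is conserved.
I_p = ½(17.7)(0.148)² = 0.1939 kg·m².
Added inertia Σmr² = (0.476)(0.0272)² + (1.75)(0.0463)² = 0.004104 kg·m²; I_f = 0.1939 + 0.004104 = 0.1980 kg·m².
ω_f = I_p ω_i / I_f = (0.1939)(82.0) / 0.1980 = 80.30 rpm.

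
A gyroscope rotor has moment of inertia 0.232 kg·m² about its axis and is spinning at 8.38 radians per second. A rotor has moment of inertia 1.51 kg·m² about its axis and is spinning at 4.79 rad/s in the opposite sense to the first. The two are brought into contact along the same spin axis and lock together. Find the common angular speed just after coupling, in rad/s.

|ω_f| ≈ 3.04 rad/s

No external torque acts about the common axis, so total angular momentum is conserved.
Taking A's sense as positive: L = (0.2320)(8.38) − (1.510)(4.79) = -5.289 kg·m²·rad/s.
Combined I = 0.2320 + 1.510 = 1.742 kg·m².
ω_f = L / I = -5.289 / 1.742 = -3.036 rad/s.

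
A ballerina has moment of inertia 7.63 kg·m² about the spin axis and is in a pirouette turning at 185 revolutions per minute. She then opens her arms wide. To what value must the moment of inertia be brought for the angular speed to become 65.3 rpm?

No external torque acts about the spin axis, so angular momentum is conserved.
I₂ = I₁ω₁ / ω₂ = (7.63)(185) / (65.3) = 21.62 kg·m².

I₂ ≈ 21.6 kg·m²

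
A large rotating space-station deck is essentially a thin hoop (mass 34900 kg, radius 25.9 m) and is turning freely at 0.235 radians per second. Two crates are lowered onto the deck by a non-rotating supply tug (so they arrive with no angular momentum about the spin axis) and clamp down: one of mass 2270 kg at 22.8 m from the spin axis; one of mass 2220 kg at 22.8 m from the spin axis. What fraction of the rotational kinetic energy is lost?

The added mass arrives with no angular momentum about the spin axis, and any external torque about the spin axis is negligible, so the system's angular momentum is conserved.
I_p = (34900)(25.9)² = 2.341e+07 kg·m².
Added inertia Σmr² = (2270)(22.8)² + (2220)(22.8)² = 2.334e+06 kg·m²; I_f = 2.341e+07 + 2.334e+06 = 2.575e+07 kg·m².
ω_f = I_p ω_i / I_f = (2.341e+07)(0.235) / 2.575e+07 = 0.2137 rad/s.
KE_i = ½(2.341e+07)(0.2350 rad/s)² = 6.464e+05 J; KE_f = ½(2.575e+07)(0.2137)² = 5.878e+05 J.
Fraction lost = 0.09066.

fraction ≈ 0.0907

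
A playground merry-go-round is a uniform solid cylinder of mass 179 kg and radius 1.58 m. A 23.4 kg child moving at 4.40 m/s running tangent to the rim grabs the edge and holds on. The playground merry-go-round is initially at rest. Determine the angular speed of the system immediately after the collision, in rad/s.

|ω_f| ≈ 0.577 rad/s

The axle reaction passes through the axle and exerts no torque about it; angular momentum about the axle is conserved through the impact.
I_p = ½(179)(1.58)² = 223.4 kg·m². Taking the sense of the child's angular momentum as positive, L_{child} = m v R = (23.4)(4.40)(1.58) = 162.7 kg·m²/s.
L_i = 0 + 162.7 = 162.7 kg·m²/s.
After sticking, I_f = I_p + m R² = 223.4 + (23.4)(1.58)² = 281.8 kg·m².
ω_f = L_i / I_f = 162.7 / 281.8 = 0.5772 rad/s.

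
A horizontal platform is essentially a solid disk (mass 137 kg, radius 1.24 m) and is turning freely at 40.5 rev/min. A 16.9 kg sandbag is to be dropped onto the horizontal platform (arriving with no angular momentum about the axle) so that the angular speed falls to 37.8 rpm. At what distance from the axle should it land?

r ≈ 0.667 m

The added mass arrives with no angular momentum about the axle, and any external torque about the axle is negligible, so the system's angular momentum is conserved.
I_p = ½(137)(1.24)² = 105.3 kg·m².
I_p ω_i = (I_p + m r²) ω_f ⇒ m r² = I_p(ω_i/ω_f − 1) = 105.3(40.5/37.8 − 1) = 7.523 kg·m².
r = √(7.523/16.9) = 0.6672 m.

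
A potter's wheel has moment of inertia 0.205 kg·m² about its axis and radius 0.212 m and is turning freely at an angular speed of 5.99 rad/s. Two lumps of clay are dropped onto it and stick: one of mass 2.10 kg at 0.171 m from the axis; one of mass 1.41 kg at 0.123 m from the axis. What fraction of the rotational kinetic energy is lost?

No external torque acts about the axis; L_before = L_after.
Added inertia Σmr² = (2.10)(0.171)² + (1.41)(0.123)² = 0.08274 kg·m²; I_f = 0.2050 + 0.08274 = 0.2877 kg·m².
ω_f = I_p ω_i / I_f = (0.2050)(5.99) / 0.2877 = 4.268 rad/s.
KE_i = ½(0.2050)(5.990 rad/s)² = 3.678 J; KE_f = ½(0.2877)(4.268)² = 2.620 J.
Fraction lost = 0.2875.

fraction ≈ 0.288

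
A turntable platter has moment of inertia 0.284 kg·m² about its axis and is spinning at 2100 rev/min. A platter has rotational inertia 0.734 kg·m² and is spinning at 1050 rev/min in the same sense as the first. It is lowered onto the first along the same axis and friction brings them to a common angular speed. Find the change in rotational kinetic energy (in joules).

The coupling torques are internal; angular momentum about the shared axis is conserved.
Taking A's sense as positive: L = (0.2840)(2100) + (0.7340)(1050) = 1367 kg·m²·rpm.
Combined I = 0.2840 + 0.7340 = 1.018 kg·m².
ω_f = L / I = 1367 / 1.018 = 1343 rpm.
KE_i = ½ΣIω² = 11300 J; KE_f = ½(1.018)(140.6)² = 10070 J.

ΔKE ≈ -1240 J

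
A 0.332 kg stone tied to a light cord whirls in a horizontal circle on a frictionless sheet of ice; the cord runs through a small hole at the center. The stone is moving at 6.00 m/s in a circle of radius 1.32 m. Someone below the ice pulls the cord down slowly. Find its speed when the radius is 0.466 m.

v₂ ≈ 17.0 m/s

The only horizontal force on the mass is along the cord (radial), so it exerts no torque about the hole and angular momentum m v r is conserved.
v₂ = v₁ r₁ / r₂ = (6.00)(1.32) / (0.466) = 17.00 m/s.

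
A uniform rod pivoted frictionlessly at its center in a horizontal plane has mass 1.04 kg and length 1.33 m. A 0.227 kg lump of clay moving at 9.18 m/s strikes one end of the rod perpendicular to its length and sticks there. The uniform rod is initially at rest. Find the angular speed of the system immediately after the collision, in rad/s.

The axle reaction passes through the pivot and exerts no torque about it; angular momentum about the pivot is conserved through the impact.
I_p = (1/12)(1.04)(1.33)² = 0.1533 kg·m². Taking the sense of the lump of clay's angular momentum as positive, L_{lump} = m v R = (0.227)(9.18)(1.33/2) = 1.386 kg·m²/s.
L_i = 0 + 1.386 = 1.386 kg·m²/s.
After sticking, I_f = I_p + m R² = 0.1533 + (0.227)(1.33/2)² = 0.2537 kg·m².
ω_f = L_i / I_f = 1.386 / 0.2537 = 5.462 rad/s.

|ω_f| ≈ 5.46 rad/s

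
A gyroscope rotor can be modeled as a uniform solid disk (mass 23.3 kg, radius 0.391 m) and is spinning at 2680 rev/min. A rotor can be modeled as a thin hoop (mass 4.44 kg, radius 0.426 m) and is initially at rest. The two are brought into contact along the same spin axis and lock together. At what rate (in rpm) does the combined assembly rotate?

The coupling torques are internal; angular momentum about the shared axis is conserved.
Moments of inertia: I_A = ½(23.3)(0.391)² = 1.781 kg·m²; I_B = (4.44)(0.426)² = 0.8058 kg·m².
Taking A's sense as positive: L = (1.781)(2680) = 4773 kg·m²·rpm.
Combined I = 1.781 + 0.8058 = 2.587 kg·m².
ω_f = L / I = 4773 / 2.587 = 1845 rpm.

|ω_f| ≈ 1850 rpm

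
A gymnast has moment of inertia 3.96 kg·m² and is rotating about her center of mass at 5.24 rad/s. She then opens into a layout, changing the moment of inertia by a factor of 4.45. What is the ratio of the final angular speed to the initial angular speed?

No external torque acts about the spin axis, so angular momentum is conserved.
I₂ = 4.45 × 3.96 = 17.62 kg·m².
ω₂/ω₁ = I₁/I₂ = 3.960 / 17.62 = 0.2247.

ω₂/ω₁ ≈ 0.225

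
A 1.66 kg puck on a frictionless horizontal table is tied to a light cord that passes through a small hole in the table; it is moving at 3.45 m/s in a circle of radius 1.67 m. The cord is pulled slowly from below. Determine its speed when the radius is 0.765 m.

v₂ ≈ 7.53 m/s

Central (radial) force ⇒ zero torque about the center ⇒ m v r is constant.
v₂ = v₁ r₁ / r₂ = (3.45)(1.67) / (0.765) = 7.531 m/s.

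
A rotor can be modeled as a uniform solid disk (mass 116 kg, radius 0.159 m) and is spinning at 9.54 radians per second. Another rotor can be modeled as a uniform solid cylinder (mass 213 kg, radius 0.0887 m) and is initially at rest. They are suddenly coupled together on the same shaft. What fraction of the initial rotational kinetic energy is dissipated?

fraction ≈ 0.364

The coupling torques are internal; angular momentum about the shared axis is conserved.
Moments of inertia: I_A = ½(116)(0.159)² = 1.466 kg·m²; I_B = ½(213)(0.0887)² = 0.8379 kg·m².
Taking A's sense as positive: L = (1.466)(9.54) = 13.99 kg·m²·rad/s.
Combined I = 1.466 + 0.8379 = 2.304 kg·m².
ω_f = L / I = 13.99 / 2.304 = 6.071 rad/s.
KE_i = ½ΣIω² = 66.73 J; KE_f = ½(2.304)(6.071)² = 42.46 J.
Fraction dissipated = (KE_i − KE_f)/KE_i = 0.3636.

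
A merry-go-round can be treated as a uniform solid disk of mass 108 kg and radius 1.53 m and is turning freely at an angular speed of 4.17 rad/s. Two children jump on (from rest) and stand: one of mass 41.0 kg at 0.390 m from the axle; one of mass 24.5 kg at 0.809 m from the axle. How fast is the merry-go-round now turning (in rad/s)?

ω_f ≈ 3.55 rad/s

The added mass arrives with no angular momentum about the axle, and any external torque about the axle is negligible, so the system's angular momentum is conserved.
I_p = ½(108)(1.53)² = 126.4 kg·m².
Added inertia Σmr² = (41.0)(0.390)² + (24.5)(0.809)² = 22.27 kg·m²; I_f = 126.4 + 22.27 = 148.7 kg·m².
ω_f = I_p ω_i / I_f = (126.4)(4.17) / 148.7 = 3.545 rad/s.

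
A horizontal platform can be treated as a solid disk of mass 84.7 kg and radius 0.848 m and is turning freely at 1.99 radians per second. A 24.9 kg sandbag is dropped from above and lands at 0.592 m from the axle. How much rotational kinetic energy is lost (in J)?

The added mass arrives with no angular momentum about the axle, and any external torque about the axle is negligible, so the system's angular momentum is conserved.
I_p = ½(84.7)(0.848)² = 30.45 kg·m².
Added inertia Σmr² = (24.9)(0.592)² = 8.727 kg·m²; I_f = 30.45 + 8.727 = 39.18 kg·m².
ω_f = I_p ω_i / I_f = (30.45)(1.99) / 39.18 = 1.547 rad/s.
KE_i = ½(30.45)(1.990 rad/s)² = 60.30 J; KE_f = ½(39.18)(1.547)² = 46.87 J.

energy lost ≈ 13.4 J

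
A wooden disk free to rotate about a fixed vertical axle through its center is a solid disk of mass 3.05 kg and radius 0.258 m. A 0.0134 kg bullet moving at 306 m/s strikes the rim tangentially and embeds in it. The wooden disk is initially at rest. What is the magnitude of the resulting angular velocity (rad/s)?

|ω_f| ≈ 10.3 rad/s

The axle reaction passes through the axle and exerts no torque about it; angular momentum about the axle is conserved through the impact.
I_p = ½(3.05)(0.258)² = 0.1015 kg·m². Taking the sense of the bullet's angular momentum as positive, L_{bullet} = m v R = (0.0134)(306)(0.258) = 1.058 kg·m²/s.
L_i = 0 + 1.058 = 1.058 kg·m²/s.
After sticking, I_f = I_p + m R² = 0.1015 + (0.0134)(0.258)² = 0.1024 kg·m².
ω_f = L_i / I_f = 1.058 / 0.1024 = 10.33 rad/s.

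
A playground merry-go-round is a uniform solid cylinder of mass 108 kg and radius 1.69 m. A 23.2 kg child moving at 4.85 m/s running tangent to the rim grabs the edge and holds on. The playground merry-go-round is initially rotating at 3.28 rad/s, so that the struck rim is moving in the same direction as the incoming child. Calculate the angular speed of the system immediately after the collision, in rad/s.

About the axle the impulsive forces during the collision are internal, so angular momentum about that axis is conserved.
I_p = ½(108)(1.69)² = 154.2 kg·m². Taking the sense of the child's angular momentum as positive, L_{child} = m v R = (23.2)(4.85)(1.69) = 190.2 kg·m²/s.
L_i = +I_p ω_p + m v R = +(154.2)(3.28) + 190.2 = 696.0 kg·m²/s.
After sticking, I_f = I_p + m R² = 154.2 + (23.2)(1.69)² = 220.5 kg·m².
ω_f = L_i / I_f = 696.0 / 220.5 = 3.157 rad/s.

|ω_f| ≈ 3.16 rad/s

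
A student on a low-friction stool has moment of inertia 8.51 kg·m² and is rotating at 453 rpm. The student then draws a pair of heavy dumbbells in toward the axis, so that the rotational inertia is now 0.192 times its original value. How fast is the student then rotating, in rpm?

With no external torque about the axis, L is conserved: I₁ω₁ = I₂ω₂.
I₂ = 0.192 × 8.51 = 1.634 kg·m².
ω₂ = I₁ω₁ / I₂ = (8.510)(453 rpm) / (1.634) = 2359 rpm.

ω₂ ≈ 2360 rpm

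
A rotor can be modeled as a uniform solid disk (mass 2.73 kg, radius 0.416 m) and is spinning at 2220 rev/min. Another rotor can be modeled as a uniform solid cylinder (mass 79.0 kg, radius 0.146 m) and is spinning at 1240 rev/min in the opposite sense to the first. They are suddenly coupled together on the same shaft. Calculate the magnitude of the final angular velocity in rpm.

|ω_f| ≈ 482 rpm

No external torque acts about the common axis, so total angular momentum is conserved.
Moments of inertia: I_A = ½(2.73)(0.416)² = 0.2362 kg·m²; I_B = ½(79.0)(0.146)² = 0.8420 kg·m².
Taking A's sense as positive: L = (0.2362)(2220) − (0.8420)(1240) = -519.6 kg·m²·rpm.
Combined I = 0.2362 + 0.8420 = 1.078 kg·m².
ω_f = L / I = -519.6 / 1.078 = -482.0 rpm.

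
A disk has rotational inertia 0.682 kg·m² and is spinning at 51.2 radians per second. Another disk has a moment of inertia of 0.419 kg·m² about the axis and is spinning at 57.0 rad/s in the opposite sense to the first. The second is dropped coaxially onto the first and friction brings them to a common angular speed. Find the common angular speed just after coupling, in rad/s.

|ω_f| ≈ 10.0 rad/s

The coupling torques are internal; angular momentum about the shared axis is conserved.
Taking A's sense as positive: L = (0.6820)(51.2) − (0.4190)(57.0) = 11.04 kg·m²·rad/s.
Combined I = 0.6820 + 0.4190 = 1.101 kg·m².
ω_f = L / I = 11.04 / 1.101 = 10.02 rad/s.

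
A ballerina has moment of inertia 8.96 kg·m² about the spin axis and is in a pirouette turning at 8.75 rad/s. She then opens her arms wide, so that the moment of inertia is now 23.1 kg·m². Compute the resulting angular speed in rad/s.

No external torque acts about the spin axis, so angular momentum is conserved.
ω₂ = I₁ω₁ / I₂ = (8.960)(8.75 rad/s) / (23.10) = 3.394 rad/s.

ω₂ ≈ 3.39 rad/s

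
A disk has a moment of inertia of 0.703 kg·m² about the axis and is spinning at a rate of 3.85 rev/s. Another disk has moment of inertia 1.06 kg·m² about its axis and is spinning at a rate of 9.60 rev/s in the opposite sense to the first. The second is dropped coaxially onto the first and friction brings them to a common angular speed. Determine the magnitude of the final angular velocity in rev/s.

The coupling torques are internal; angular momentum about the shared axis is conserved.
Taking A's sense as positive: L = (0.7030)(3.85) − (1.060)(9.60) = -7.469 kg·m²·rev/s.
Combined I = 0.7030 + 1.060 = 1.763 kg·m².
ω_f = L / I = -7.469 / 1.763 = -4.237 rev/s.

|ω_f| ≈ 4.24 rev/s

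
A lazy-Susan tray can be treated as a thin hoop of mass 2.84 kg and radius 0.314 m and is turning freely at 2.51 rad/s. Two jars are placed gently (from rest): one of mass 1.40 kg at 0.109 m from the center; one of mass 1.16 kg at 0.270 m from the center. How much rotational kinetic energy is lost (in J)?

The added mass arrives with no angular momentum about the center, and any external torque about the center is negligible, so the system's angular momentum is conserved.
I_p = (2.84)(0.314)² = 0.2800 kg·m².
Added inertia Σmr² = (1.40)(0.109)² + (1.16)(0.270)² = 0.1012 kg·m²; I_f = 0.2800 + 0.1012 = 0.3812 kg·m².
ω_f = I_p ω_i / I_f = (0.2800)(2.51) / 0.3812 = 1.844 rad/s.
KE_i = ½(0.2800)(2.510 rad/s)² = 0.8821 J; KE_f = ½(0.3812)(1.844)² = 0.6479 J.

energy lost ≈ 0.234 J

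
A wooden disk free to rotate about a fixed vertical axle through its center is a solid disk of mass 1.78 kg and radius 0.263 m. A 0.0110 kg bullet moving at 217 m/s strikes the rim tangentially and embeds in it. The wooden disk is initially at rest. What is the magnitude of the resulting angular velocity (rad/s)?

About the axle the impulsive forces during the collision are internal, so angular momentum about that axis is conserved.
I_p = ½(1.78)(0.263)² = 0.06156 kg·m². Taking the sense of the bullet's angular momentum as positive, L_{bullet} = m v R = (0.0110)(217)(0.263) = 0.6278 kg·m²/s.
L_i = 0 + 0.6278 = 0.6278 kg·m²/s.
After sticking, I_f = I_p + m R² = 0.06156 + (0.0110)(0.263)² = 0.06232 kg·m².
ω_f = L_i / I_f = 0.6278 / 0.06232 = 10.07 rad/s.

|ω_f| ≈ 10.1 rad/s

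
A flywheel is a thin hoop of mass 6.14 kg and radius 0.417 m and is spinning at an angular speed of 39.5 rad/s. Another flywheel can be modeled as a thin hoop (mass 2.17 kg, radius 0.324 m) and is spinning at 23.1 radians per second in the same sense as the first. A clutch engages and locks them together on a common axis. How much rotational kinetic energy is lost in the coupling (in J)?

No external torque acts about the common axis, so total angular momentum is conserved.
Moments of inertia: I_A = (6.14)(0.417)² = 1.068 kg·m²; I_B = (2.17)(0.324)² = 0.2278 kg·m².
Taking A's sense as positive: L = (1.068)(39.5) + (0.2278)(23.1) = 47.44 kg·m²·rad/s.
Combined I = 1.068 + 0.2278 = 1.295 kg·m².
ω_f = L / I = 47.44 / 1.295 = 36.62 rad/s.
KE_i = ½ΣIω² = 893.7 J; KE_f = ½(1.295)(36.62)² = 868.5 J.

ΔKE lost ≈ 25.2 J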